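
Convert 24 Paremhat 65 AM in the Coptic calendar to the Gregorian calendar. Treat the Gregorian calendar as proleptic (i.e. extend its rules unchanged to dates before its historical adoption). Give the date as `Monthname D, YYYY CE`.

Julian Day Number of the source date = 1848609.
Converting JDN 1848609 to the Gregorian calendar gives 21 March 349 CE.

March 21, 349 CE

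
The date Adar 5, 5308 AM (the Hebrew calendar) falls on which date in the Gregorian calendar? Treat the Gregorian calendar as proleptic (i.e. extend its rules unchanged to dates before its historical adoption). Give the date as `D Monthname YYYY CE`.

24 February 1548 CE

Both dates share Julian Day Number 2286509; in the Gregorian calendar that is 24 February 1548 CE.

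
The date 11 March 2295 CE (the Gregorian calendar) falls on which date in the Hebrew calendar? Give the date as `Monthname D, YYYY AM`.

Both dates share Julian Day Number 2559361; in the Hebrew calendar that is 24 Adar 6055 AM.

Adar 24, 6055 AM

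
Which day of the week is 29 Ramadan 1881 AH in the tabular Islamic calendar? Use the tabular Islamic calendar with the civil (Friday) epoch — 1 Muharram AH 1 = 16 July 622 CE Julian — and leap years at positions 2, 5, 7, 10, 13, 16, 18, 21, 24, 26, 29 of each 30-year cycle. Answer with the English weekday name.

Equivalently 15 April 2447 Gregorian, JDN 2614913.
JDN 2614913 mod 7 = 0, and JDN 0 was a Monday, so this is a Monday.

Monday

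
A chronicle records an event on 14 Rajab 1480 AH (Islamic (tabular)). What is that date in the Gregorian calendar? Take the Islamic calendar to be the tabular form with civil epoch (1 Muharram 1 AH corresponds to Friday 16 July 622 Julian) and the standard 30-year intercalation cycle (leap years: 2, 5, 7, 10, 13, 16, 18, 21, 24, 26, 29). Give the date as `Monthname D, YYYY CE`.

January 9, 2058 CE

Both dates share Julian Day Number 2472738; in the Gregorian calendar that is 9 January 2058 CE.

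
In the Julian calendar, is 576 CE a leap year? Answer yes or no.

576 mod 4 = 0, so it is a leap year in the Julian calendar.

yes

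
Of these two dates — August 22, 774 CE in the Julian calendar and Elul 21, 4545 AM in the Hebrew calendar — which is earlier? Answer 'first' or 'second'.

The two dates have Julian Day Numbers 2003995 and 2008023 respectively.
Since 2003995 < 2008023, the first date comes first.

first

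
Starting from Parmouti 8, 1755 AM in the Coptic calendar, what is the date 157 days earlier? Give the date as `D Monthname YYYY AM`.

Counting 157 days back from JDN 2465895 reaches JDN 2465738, which is 1 Hathor 1755 AM.

1 Hathor 1755 AM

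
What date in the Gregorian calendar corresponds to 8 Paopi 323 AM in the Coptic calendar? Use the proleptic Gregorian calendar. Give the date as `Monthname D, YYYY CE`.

Julian Day Number of the source date = 1942677.
Converting JDN 1942677 to the Gregorian calendar gives 8 October 606 CE.

October 8, 606 CE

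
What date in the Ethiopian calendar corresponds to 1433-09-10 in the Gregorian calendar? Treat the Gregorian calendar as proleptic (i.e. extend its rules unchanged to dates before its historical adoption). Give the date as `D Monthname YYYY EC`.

4 Meskerem 1426 EC

Both dates share Julian Day Number 2244705; in the Ethiopian calendar that is 4 Meskerem 1426 EC.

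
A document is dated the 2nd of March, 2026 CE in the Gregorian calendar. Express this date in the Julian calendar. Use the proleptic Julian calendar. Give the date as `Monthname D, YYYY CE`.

February 17, 2026 CE

The Julian–Gregorian offset here is 13 days (Julian trailing).
2 March 2026 Gregorian − 13 days → 17 February 2026 Julian.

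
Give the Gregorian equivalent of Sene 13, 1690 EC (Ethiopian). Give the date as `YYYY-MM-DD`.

1698-06-17

Both dates share Julian Day Number 2341410; in the Gregorian calendar that is 17 June 1698 CE.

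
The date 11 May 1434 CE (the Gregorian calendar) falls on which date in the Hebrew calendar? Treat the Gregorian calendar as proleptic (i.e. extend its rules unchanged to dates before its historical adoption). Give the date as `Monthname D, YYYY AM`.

Julian Day Number of the source date = 2244948.
Converting JDN 2244948 to the Hebrew calendar gives 23 Iyar 5194 AM.

Iyar 23, 5194 AM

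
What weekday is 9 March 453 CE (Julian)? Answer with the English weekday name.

This is JDN 1886584 (10 March 453 Gregorian).
Since JDN mod 7 = 0 (0 = Monday), the day is Monday.

Monday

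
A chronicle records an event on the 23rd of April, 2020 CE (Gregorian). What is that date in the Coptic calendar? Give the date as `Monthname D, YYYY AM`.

Both dates share Julian Day Number 2458963; in the Coptic calendar that is 15 Parmouti 1736 AM.

Parmouti 15, 1736 AM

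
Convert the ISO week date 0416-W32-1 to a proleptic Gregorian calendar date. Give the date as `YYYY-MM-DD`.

0416-08-08

ISO week 1 of 416 is the week containing the first Thursday of 416.
Week 32, day 1 (Monday) lands on 0416-08-08.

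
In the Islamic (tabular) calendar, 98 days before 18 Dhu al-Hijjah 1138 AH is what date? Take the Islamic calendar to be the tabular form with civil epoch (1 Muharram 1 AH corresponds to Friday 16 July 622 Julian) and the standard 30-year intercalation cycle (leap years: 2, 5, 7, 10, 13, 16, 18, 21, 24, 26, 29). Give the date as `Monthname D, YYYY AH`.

Ramadan 9, 1138 AH

Counting 98 days back from JDN 2351697 reaches JDN 2351599, which is Ramadan 9, 1138 AH.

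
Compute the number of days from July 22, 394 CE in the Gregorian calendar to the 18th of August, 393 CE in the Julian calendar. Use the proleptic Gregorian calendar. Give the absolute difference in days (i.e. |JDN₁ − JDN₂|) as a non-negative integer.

First date → JDN 1865168; second date → JDN 1864831.
The interval is |1865168 − 1864831| = 337 days.

337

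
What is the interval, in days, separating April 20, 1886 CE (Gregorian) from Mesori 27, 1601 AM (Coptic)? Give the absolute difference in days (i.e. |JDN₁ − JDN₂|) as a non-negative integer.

231

JDN of the first date = 2410017.
JDN of the second date = 2409786.
|2409786 − 2410017| = 231.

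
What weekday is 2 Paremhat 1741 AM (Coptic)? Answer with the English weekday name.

Tuesday

This is JDN 2460746 (11 March 2025 Gregorian).
2460746 ≡ 1 (mod 7); counting from Monday = 0 gives Tuesday.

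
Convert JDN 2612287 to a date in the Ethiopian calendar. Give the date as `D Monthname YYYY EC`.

24 Tir 2432 EC

JDN 2612287 is 5 February 2440 in the Gregorian calendar.
In the Ethiopian calendar that day is 24 Tir 2432 EC.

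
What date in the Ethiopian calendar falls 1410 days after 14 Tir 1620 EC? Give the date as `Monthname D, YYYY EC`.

JDN of 14 Tir 1620 EC = 2315694.
2315694 + 1410 = 2317104.
JDN 2317104 in the Ethiopian calendar is Hidar 23, 1624 EC.

Hidar 23, 1624 EC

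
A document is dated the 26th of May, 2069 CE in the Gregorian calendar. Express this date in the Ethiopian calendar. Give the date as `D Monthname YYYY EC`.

18 Ginbot 2061 EC

Both dates share Julian Day Number 2476893; in the Ethiopian calendar that is 18 Ginbot 2061 EC.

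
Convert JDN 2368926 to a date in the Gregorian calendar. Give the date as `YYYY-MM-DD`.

1773-10-18

Counting from JDN 2299161 = 15 Oct 1582 gives an offset of 69765 days.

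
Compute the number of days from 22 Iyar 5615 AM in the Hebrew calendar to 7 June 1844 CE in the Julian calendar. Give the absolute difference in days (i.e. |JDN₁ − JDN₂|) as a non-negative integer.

JDN of the first date = 2398714.
JDN of the second date = 2394737.
|2394737 − 2398714| = 3977.

3977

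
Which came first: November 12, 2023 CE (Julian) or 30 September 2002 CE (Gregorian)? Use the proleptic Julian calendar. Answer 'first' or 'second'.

First date → JDN 2460274; second date → JDN 2452548.
JDN 2452548 < JDN 2460274, so the second date is earlier.

second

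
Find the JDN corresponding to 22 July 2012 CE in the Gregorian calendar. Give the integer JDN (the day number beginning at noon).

JDN 2299161 is 15 October 1582 CE (Gregorian); the target day is +156970 days from there, so JDN = 2456131.

2456131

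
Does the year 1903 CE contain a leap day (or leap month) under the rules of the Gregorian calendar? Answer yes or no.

1903 is not divisible by 4, so it is a common year.

no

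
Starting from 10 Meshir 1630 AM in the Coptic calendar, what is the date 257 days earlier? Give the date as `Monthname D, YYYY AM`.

Pashons 28, 1629 AM

JDN of 10 Meshir 1630 AM = 2420181.
2420181 − 257 = 2419924.
JDN 2419924 in the Coptic calendar is Pashons 28, 1629 AM.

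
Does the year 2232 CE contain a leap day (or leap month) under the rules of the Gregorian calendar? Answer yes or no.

yes

2232 is divisible by 4 and not by 100, so it is a leap year.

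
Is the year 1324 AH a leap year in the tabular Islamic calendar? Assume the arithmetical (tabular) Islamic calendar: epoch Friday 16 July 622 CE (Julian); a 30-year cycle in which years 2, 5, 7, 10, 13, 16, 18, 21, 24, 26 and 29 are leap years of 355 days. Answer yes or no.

no

Year 1324 AH is year 4 of its 30-year cycle; leap positions are 2, 5, 7, 10, 13, 16, 18, 21, 24, 26, 29, so it is a common year (354 days).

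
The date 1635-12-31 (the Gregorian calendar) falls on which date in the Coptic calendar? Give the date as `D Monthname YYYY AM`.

Julian Day Number of the source date = 2318596.
Converting JDN 2318596 to the Coptic calendar gives 24 Koiak 1352 AM.

24 Koiak 1352 AM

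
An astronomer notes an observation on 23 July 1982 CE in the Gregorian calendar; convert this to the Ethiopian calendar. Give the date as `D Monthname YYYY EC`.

Both dates share Julian Day Number 2445174; in the Ethiopian calendar that is 16 Hamle 1974 EC.

16 Hamle 1974 EC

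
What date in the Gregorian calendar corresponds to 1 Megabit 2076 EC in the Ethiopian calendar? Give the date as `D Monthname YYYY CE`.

Julian Day Number of the source date = 2482295.
Converting JDN 2482295 to the Gregorian calendar gives 10 March 2084 CE.

10 March 2084 CE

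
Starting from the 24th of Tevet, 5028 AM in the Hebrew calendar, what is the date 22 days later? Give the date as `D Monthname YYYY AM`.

17 Shevat 5028 AM

JDN of the 24th of Tevet, 5028 AM = 2184206.
2184206 + 22 = 2184228.
JDN 2184228 in the Hebrew calendar is 17 Shevat 5028 AM.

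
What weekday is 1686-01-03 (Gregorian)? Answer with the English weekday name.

Thursday

2336862 ≡ 3 (mod 7); counting from Monday = 0 gives Thursday.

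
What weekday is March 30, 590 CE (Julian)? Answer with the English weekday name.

This is JDN 1936644 (1 April 590 Gregorian).
1936644 ≡ 3 (mod 7); counting from Monday = 0 gives Thursday.

Thursday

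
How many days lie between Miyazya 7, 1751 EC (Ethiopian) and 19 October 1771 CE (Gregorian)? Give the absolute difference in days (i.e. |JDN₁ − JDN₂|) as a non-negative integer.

JDN of the first date = 2363624.
JDN of the second date = 2368196.
|2368196 − 2363624| = 4572.

4572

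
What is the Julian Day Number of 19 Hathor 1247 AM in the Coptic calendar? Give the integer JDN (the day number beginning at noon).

In the proleptic Gregorian calendar the same day is 25 November 1530.
JDN 2299161 is 15 October 1582 CE (Gregorian); the target day is −18952 days from there, so JDN = 2280209.

2280209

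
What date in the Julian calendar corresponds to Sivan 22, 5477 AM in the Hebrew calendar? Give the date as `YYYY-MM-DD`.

Both dates share Julian Day Number 2348333; in the Julian calendar that is 21 May 1717 CE.

1717-05-21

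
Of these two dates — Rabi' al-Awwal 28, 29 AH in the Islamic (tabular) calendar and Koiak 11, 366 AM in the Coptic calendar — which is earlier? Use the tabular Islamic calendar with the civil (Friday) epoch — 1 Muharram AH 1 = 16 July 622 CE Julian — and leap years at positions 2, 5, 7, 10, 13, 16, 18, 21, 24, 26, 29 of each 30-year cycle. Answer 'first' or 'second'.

The two dates have Julian Day Numbers 1958448 and 1958446 respectively.
Since 1958446 < 1958448, the second date comes first.

second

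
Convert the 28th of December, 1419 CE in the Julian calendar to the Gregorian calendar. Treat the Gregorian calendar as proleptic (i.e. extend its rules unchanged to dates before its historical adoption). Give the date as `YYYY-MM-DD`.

1420-01-06

For dates in this range the Gregorian date is 9 days ahead of the Julian.
28 December 1419 Julian + 9 days → 6 January 1420 Gregorian.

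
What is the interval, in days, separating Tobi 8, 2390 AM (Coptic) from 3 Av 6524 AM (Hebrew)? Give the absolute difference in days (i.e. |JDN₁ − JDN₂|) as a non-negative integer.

First date → JDN 2697739; second date → JDN 2730795.
The interval is |2697739 − 2730795| = 33056 days.

33056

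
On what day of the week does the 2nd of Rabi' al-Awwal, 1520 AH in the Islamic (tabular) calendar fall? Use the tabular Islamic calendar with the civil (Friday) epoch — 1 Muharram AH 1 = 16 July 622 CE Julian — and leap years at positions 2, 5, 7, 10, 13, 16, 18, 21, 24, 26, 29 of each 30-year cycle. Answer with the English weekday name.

In the Gregorian calendar this is 23 June 2096 (JDN 2486783).
Since JDN mod 7 = 5 (0 = Monday), the day is Saturday.

Saturday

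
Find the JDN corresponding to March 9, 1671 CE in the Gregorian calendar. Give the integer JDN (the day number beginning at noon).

JDN 2299161 is 15 October 1582 CE (Gregorian); the target day is +32287 days from there, so JDN = 2331448.

2331448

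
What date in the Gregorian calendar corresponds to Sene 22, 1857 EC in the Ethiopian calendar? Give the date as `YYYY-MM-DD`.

Julian Day Number of the source date = 2402416.
Converting JDN 2402416 to the Gregorian calendar gives 28 June 1865 CE.

1865-06-28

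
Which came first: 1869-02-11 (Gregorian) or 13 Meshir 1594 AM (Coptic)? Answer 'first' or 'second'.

First date → JDN 2403740; second date → JDN 2407035.
JDN 2403740 < JDN 2407035, so the first date is earlier.

first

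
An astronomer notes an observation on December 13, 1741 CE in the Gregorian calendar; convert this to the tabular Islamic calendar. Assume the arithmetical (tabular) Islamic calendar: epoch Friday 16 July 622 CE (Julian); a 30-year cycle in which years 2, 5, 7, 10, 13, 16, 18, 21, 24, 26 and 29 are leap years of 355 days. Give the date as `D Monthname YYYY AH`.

4 Shawwal 1154 AH

Julian Day Number of the source date = 2357294.
Converting JDN 2357294 to the tabular Islamic calendar gives 4 Shawwal 1154 AH.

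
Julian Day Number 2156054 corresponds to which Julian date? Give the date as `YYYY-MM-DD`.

JDN 2156054 is 22 December 1190 in the proleptic Gregorian calendar.
In the Julian calendar that day is 1190-12-15.

1190-12-15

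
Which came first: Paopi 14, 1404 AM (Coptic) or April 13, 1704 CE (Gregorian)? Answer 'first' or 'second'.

first

First date → JDN 2337519; second date → JDN 2343536.
JDN 2337519 < JDN 2343536, so the first date is earlier.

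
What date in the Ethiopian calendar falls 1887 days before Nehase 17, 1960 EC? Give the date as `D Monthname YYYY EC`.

17 Sene 1955 EC

JDN of Nehase 17, 1960 EC = 2440092.
2440092 − 1887 = 2438205.
JDN 2438205 in the Ethiopian calendar is 17 Sene 1955 EC.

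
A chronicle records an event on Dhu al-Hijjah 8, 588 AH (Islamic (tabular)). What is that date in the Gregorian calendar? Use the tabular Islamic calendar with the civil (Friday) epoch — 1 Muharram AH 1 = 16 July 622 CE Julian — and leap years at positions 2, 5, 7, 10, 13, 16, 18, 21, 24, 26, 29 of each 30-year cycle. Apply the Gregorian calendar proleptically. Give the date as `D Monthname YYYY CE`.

Both dates share Julian Day Number 2156785; in the Gregorian calendar that is 22 December 1192 CE.

22 December 1192 CE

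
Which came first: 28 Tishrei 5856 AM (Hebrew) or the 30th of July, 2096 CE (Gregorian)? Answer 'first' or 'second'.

first

First date → JDN 2486542; second date → JDN 2486820.
JDN 2486542 < JDN 2486820, so the first date is earlier.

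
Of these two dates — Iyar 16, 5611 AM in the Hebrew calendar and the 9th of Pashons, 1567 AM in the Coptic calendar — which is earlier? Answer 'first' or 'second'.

First date → JDN 2397261; second date → JDN 2397259.
JDN 2397259 < JDN 2397261, so the second date is earlier.

second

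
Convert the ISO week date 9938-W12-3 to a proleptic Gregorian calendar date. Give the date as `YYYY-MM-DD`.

ISO week 1 of 9938 is the week containing the first Thursday of 9938.
Week 12, day 3 (Wednesday) lands on 9938-03-23.

9938-03-23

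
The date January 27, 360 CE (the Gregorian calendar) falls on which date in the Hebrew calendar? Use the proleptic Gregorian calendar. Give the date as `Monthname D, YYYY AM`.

Julian Day Number of the source date = 1852573.
Converting JDN 1852573 to the Hebrew calendar gives 22 Shevat 4120 AM.

Shevat 22, 4120 AM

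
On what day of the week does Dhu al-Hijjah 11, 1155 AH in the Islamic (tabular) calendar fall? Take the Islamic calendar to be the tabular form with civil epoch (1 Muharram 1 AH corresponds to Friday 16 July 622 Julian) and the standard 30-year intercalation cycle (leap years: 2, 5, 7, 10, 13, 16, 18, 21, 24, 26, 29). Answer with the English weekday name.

Wednesday

Equivalently 6 February 1743 Gregorian, JDN 2357714.
2357714 ≡ 2 (mod 7); counting from Monday = 0 gives Wednesday.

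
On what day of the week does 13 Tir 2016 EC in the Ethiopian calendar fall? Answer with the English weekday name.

Monday

This is JDN 2460332 (22 January 2024 Gregorian).
JDN 2460332 mod 7 = 0, and JDN 0 was a Monday, so this is a Monday.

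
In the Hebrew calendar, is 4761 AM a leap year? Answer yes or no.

Hebrew year 4761 is year 11 of its 19-year Metonic cycle; leap years are at positions 3, 6, 8, 11, 14, 17, 19, so it is a leap year (13 months).

yes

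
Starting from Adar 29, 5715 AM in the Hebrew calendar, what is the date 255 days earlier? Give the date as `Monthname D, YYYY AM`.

The starting date is JDN 2435190; 2435190 − 255 = 2434935.
JDN 2434935 corresponds to Tammuz 10, 5714 AM.

Tammuz 10, 5714 AM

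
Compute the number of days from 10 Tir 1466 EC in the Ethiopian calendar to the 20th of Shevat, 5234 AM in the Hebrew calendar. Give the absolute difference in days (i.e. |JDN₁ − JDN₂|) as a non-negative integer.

33

First date → JDN 2259441; second date → JDN 2259474.
The interval is |2259441 − 2259474| = 33 days.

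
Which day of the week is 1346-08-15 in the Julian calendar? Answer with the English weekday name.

This is JDN 2212911 (23 August 1346 Gregorian).
JDN 2212911 mod 7 = 1, and JDN 0 was a Monday, so this is a Tuesday.

Tuesday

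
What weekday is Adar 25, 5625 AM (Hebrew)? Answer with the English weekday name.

Thursday

Equivalently 23 March 1865 Gregorian, JDN 2402319.
Since JDN mod 7 = 3 (0 = Monday), the day is Thursday.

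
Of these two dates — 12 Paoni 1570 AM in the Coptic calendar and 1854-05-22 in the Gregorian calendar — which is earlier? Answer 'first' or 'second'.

second

The two dates have Julian Day Numbers 2398388 and 2398361 respectively.
Since 2398361 < 2398388, the second date comes first.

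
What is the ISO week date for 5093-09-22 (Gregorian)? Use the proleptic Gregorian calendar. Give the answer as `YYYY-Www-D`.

The weekday is Friday (ISO weekday 5).
That Friday belongs to ISO week 38 of ISO year 5093.

5093-W38-5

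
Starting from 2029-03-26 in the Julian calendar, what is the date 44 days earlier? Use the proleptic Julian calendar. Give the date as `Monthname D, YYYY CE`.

February 10, 2029 CE

Counting 44 days back from JDN 2462235 reaches JDN 2462191, which is February 10, 2029 CE.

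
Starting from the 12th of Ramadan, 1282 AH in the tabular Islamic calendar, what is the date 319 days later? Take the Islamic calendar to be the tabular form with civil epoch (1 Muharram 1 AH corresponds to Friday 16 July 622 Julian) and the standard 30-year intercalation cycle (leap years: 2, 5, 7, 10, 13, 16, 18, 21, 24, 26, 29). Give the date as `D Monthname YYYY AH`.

The starting date is JDN 2402631; 2402631 + 319 = 2402950.
JDN 2402950 corresponds to 6 Sha'ban 1283 AH.

6 Sha'ban 1283 AH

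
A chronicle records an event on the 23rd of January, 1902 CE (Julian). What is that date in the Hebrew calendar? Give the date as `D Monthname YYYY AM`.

28 Shevat 5662 AM

Both dates share Julian Day Number 2415786; in the Hebrew calendar that is 28 Shevat 5662 AM.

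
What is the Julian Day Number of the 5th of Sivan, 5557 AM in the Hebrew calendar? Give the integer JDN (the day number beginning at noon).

2377551

In the Gregorian calendar the same day is 30 May 1797.
JDN 2299161 is 15 October 1582 CE (Gregorian); the target day is +78390 days from there, so JDN = 2377551.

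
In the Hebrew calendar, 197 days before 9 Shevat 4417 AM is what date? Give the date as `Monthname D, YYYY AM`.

Tammuz 19, 4416 AM

Counting 197 days back from JDN 1961056 reaches JDN 1960859, which is Tammuz 19, 4416 AM.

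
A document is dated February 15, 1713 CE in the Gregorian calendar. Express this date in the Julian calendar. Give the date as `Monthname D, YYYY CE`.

February 4, 1713 CE

For dates in this range the Gregorian date is 11 days ahead of the Julian.
15 February 1713 Gregorian − 11 days → 4 February 1713 Julian.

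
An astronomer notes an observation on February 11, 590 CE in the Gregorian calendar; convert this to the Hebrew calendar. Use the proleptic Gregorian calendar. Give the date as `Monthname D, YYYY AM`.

Shevat 29, 4350 AM

Julian Day Number of the source date = 1936595.
Converting JDN 1936595 to the Hebrew calendar gives 29 Shevat 4350 AM.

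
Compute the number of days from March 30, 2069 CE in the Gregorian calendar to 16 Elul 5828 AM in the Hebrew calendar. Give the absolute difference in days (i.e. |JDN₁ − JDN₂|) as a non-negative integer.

JDN of the first date = 2476836.
JDN of the second date = 2476638.
|2476638 − 2476836| = 198.

198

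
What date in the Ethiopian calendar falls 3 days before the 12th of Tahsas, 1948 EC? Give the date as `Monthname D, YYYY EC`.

Tahsas 9, 1948 EC

JDN of the 12th of Tahsas, 1948 EC = 2435464.
2435464 − 3 = 2435461.
JDN 2435461 in the Ethiopian calendar is Tahsas 9, 1948 EC.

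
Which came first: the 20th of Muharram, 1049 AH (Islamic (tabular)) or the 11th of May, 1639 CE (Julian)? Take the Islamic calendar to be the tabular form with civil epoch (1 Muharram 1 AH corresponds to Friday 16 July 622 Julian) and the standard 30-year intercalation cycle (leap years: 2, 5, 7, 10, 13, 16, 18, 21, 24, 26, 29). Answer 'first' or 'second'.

Converting both to JDN: 2319835 vs 2319833; the smaller is the second.

second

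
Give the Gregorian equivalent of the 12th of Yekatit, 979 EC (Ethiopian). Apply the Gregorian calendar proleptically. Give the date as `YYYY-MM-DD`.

Julian Day Number of the source date = 2081596.
Converting JDN 2081596 to the Gregorian calendar gives 11 February 987 CE.

0987-02-11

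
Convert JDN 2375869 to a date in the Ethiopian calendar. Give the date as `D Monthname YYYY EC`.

The Gregorian equivalent of JDN 2375869 is 21 October 1792.
In the Ethiopian calendar that day is 13 Tikimt 1785 EC.

13 Tikimt 1785 EC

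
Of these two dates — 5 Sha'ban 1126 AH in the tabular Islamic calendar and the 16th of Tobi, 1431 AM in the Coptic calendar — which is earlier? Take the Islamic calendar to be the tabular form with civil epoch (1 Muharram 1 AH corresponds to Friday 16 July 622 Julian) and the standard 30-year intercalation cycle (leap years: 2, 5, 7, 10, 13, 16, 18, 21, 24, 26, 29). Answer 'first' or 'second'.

The two dates have Julian Day Numbers 2347313 and 2347472 respectively.
Since 2347313 < 2347472, the first date comes first.

first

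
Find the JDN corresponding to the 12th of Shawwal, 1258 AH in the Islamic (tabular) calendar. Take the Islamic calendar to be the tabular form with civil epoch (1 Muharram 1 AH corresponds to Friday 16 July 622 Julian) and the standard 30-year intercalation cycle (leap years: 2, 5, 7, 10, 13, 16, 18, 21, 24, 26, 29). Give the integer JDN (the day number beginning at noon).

In the Gregorian calendar the same day is 16 November 1842.
JDN 2400001 is 17 November 1858 CE (Gregorian), MJD 0; the target day is −5845 days from there, so JDN = 2394156.

2394156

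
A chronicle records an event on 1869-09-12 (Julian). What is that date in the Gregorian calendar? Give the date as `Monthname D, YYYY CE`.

For dates in this range the Gregorian date is 12 days ahead of the Julian.
12 September 1869 Julian + 12 days → 24 September 1869 Gregorian.

September 24, 1869 CE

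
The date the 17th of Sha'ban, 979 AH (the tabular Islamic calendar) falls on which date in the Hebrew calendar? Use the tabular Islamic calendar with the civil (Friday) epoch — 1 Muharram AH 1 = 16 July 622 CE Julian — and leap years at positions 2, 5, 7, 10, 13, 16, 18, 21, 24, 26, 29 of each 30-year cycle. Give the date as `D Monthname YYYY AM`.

Julian Day Number of the source date = 2295234.
Converting JDN 2295234 to the Hebrew calendar gives 18 Tevet 5332 AM.

18 Tevet 5332 AM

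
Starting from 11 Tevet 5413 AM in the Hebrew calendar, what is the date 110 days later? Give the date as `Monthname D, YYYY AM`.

Nisan 3, 5413 AM

JDN of 11 Tevet 5413 AM = 2324786.
2324786 + 110 = 2324896.
JDN 2324896 in the Hebrew calendar is Nisan 3, 5413 AM.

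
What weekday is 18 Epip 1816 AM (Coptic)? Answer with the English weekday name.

Monday

Equivalently 26 July 2100 Gregorian, JDN 2488276.
JDN 2488276 mod 7 = 0, and JDN 0 was a Monday, so this is a Monday.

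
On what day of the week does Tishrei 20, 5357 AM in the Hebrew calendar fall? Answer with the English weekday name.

Equivalently 12 October 1596 Gregorian, JDN 2304272.
2304272 ≡ 5 (mod 7); counting from Monday = 0 gives Saturday.

Saturday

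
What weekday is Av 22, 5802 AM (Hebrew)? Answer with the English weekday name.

This is JDN 2467105 (8 August 2042 Gregorian).
2467105 ≡ 4 (mod 7); counting from Monday = 0 gives Friday.

Friday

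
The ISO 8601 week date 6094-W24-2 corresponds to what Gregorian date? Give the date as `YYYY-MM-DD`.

ISO week 1 of 6094 is the week containing the first Thursday of 6094.
Week 24, day 2 (Tuesday) lands on 6094-06-15.

6094-06-15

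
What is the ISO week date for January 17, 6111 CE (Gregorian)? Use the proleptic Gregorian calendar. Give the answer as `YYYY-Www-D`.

The weekday is Saturday (ISO weekday 6).
That Saturday belongs to ISO week 3 of ISO year 6111.

6111-W03-6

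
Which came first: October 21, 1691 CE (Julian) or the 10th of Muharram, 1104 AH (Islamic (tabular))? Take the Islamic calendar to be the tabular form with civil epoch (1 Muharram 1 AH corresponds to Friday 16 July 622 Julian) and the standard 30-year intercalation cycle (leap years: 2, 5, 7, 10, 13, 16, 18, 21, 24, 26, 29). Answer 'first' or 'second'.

The two dates have Julian Day Numbers 2338989 and 2339315 respectively.
Since 2338989 < 2339315, the first date comes first.

first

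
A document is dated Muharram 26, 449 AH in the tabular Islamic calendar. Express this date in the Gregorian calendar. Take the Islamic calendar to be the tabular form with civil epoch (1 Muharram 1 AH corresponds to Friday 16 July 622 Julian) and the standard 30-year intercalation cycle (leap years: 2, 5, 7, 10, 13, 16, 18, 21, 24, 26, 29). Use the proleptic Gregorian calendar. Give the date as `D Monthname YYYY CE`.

10 April 1057 CE

Julian Day Number of the source date = 2107221.
Converting JDN 2107221 to the Gregorian calendar gives 10 April 1057 CE.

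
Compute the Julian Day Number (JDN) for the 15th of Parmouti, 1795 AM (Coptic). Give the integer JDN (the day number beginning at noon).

2480512

In the Gregorian calendar the same day is 23 April 2079.
JDN 2299161 is 15 October 1582 CE (Gregorian); the target day is +181351 days from there, so JDN = 2480512.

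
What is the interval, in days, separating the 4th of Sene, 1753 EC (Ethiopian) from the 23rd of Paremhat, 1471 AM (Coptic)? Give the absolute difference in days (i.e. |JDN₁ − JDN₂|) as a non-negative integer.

JDN of the first date = 2364412.
JDN of the second date = 2362149.
|2362149 − 2364412| = 2263.

2263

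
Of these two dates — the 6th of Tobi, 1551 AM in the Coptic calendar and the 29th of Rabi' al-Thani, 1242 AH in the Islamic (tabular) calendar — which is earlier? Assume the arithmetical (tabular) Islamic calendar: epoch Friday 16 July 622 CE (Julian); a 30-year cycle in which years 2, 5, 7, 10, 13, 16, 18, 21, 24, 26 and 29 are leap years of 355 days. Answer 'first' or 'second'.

First date → JDN 2391292; second date → JDN 2388326.
JDN 2388326 < JDN 2391292, so the second date is earlier.

second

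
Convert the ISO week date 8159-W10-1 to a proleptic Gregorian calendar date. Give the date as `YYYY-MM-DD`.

8159-03-05

ISO week 1 of 8159 is the week containing the first Thursday of 8159.
Week 10, day 1 (Monday) lands on 8159-03-05.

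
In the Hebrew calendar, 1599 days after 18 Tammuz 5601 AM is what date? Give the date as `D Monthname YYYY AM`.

The starting date is JDN 2393659; 2393659 + 1599 = 2395258.
JDN 2395258 corresponds to 22 Cheshvan 5606 AM.

22 Cheshvan 5606 AM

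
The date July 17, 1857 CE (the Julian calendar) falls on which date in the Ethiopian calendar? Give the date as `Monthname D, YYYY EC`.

The source date corresponds to 29 July 1857 in the Gregorian calendar (JDN 2399525).
That day falls on 23 Hamle 1849 EC in the Ethiopian calendar.

Hamle 23, 1849 EC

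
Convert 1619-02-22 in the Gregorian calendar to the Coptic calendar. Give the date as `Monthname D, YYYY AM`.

Meshir 18, 1335 AM

Julian Day Number of the source date = 2312440.
Converting JDN 2312440 to the Coptic calendar gives 18 Meshir 1335 AM.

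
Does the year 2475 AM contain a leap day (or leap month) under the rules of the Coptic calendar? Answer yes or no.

yes

2475 mod 4 = 3; in the Coptic calendar a year is leap when year mod 4 = 3, so it is a leap year.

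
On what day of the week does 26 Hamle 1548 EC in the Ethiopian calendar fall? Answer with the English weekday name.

Equivalently 30 July 1556 Gregorian, JDN 2289588.
2289588 ≡ 0 (mod 7); counting from Monday = 0 gives Monday.

Monday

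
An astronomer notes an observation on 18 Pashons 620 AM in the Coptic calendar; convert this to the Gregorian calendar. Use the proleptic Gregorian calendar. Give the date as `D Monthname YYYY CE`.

Julian Day Number of the source date = 2051377.
Converting JDN 2051377 to the Gregorian calendar gives 18 May 904 CE.

18 May 904 CE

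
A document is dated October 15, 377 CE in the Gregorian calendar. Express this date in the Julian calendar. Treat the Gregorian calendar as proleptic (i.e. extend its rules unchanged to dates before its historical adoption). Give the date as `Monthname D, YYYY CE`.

For dates in this range the Gregorian date is 1 day ahead of the Julian.
15 October 377 Gregorian − 1 day → 14 October 377 Julian.

October 14, 377 CE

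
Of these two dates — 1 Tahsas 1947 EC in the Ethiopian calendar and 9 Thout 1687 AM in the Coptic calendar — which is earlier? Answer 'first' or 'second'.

Converting both to JDN: 2435087 vs 2440849; the smaller is the first.

first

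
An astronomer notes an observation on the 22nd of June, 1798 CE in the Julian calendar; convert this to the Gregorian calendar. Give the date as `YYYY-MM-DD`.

1798-07-03

For dates in this range the Gregorian date is 11 days ahead of the Julian.
22 June 1798 Julian + 11 days → 3 July 1798 Gregorian.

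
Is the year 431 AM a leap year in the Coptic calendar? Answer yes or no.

431 mod 4 = 3; in the Coptic calendar a year is leap when year mod 4 = 3, so it is a leap year.

yes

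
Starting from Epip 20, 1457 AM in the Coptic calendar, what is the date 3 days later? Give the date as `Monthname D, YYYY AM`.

JDN of Epip 20, 1457 AM = 2357153.
2357153 + 3 = 2357156.
JDN 2357156 in the Coptic calendar is Epip 23, 1457 AM.

Epip 23, 1457 AM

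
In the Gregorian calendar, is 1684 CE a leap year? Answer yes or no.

1684 is divisible by 4 and not by 100, so it is a leap year.

yes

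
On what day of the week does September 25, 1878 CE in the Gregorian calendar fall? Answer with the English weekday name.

Wednesday

Since JDN mod 7 = 2 (0 = Monday), the day is Wednesday.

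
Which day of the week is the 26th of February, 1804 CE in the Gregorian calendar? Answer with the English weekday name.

2380013 ≡ 6 (mod 7); counting from Monday = 0 gives Sunday.

Sunday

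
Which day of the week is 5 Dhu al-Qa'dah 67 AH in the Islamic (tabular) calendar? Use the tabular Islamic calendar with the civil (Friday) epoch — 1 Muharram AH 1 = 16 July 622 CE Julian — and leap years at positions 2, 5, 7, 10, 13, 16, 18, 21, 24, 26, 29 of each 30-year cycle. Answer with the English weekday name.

Thursday

Equivalently 26 May 687 Gregorian, JDN 1972127.
Since JDN mod 7 = 3 (0 = Monday), the day is Thursday.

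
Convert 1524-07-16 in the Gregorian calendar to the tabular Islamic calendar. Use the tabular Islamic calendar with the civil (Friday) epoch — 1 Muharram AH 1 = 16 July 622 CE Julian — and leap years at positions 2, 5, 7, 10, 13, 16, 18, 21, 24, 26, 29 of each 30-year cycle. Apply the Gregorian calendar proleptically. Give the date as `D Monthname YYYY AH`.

4 Ramadan 930 AH

Julian Day Number of the source date = 2277886.
Converting JDN 2277886 to the tabular Islamic calendar gives 4 Ramadan 930 AH.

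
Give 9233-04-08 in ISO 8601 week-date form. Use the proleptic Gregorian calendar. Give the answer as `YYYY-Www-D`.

9233-W14-5

The weekday is Friday (ISO weekday 5).
That Friday belongs to ISO week 14 of ISO year 9233.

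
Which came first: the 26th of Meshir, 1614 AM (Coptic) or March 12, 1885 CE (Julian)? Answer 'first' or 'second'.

second

Converting both to JDN: 2414353 vs 2409625; the smaller is the second.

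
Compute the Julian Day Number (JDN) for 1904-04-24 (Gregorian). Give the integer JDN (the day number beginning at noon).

2416595

JDN 2451545 is 1 January 2000 CE (Gregorian); the target day is −34950 days from there, so JDN = 2416595.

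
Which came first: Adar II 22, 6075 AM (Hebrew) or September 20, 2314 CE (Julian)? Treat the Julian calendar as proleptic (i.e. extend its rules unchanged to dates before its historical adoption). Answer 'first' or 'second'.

second

First date → JDN 2566683; second date → JDN 2566509.
JDN 2566509 < JDN 2566683, so the second date is earlier.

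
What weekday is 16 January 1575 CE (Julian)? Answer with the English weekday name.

Sunday

This is JDN 2296342 (26 January 1575 Gregorian).
2296342 ≡ 6 (mod 7); counting from Monday = 0 gives Sunday.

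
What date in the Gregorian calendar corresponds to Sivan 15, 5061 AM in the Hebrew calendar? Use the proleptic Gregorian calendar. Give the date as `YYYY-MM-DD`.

Both dates share Julian Day Number 2196391; in the Gregorian calendar that is 31 May 1301 CE.

1301-05-31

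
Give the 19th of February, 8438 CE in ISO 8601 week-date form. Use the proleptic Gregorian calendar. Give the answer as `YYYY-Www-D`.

The weekday is Friday (ISO weekday 5).
That Friday belongs to ISO week 7 of ISO year 8438.

8438-W07-5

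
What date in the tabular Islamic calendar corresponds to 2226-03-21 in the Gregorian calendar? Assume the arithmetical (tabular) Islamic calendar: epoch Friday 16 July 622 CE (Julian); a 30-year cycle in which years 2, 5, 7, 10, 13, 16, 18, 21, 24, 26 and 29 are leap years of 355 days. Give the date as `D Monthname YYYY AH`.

21 Dhu al-Qa'dah 1653 AH

Julian Day Number of the source date = 2534169.
Converting JDN 2534169 to the tabular Islamic calendar gives 21 Dhu al-Qa'dah 1653 AH.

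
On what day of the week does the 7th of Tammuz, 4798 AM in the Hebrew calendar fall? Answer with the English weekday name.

Monday

Equivalently 18 June 1038 Gregorian, JDN 2100350.
2100350 ≡ 0 (mod 7); counting from Monday = 0 gives Monday.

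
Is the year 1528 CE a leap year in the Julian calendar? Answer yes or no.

yes

1528 mod 4 = 0, so it is a leap year in the Julian calendar.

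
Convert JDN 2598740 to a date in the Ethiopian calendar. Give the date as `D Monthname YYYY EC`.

22 Tahsas 2395 EC

JDN 2598740 is 3 January 2403 in the Gregorian calendar.
In the Ethiopian calendar that day is 22 Tahsas 2395 EC.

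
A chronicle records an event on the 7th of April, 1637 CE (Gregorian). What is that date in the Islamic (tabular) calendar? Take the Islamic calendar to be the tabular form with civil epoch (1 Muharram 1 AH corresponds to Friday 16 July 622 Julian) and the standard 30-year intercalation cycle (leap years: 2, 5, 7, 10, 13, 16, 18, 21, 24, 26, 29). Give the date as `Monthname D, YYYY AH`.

Julian Day Number of the source date = 2319059.
Converting JDN 2319059 to the tabular Islamic calendar gives 12 Dhu al-Qa'dah 1046 AH.

Dhu al-Qa'dah 12, 1046 AH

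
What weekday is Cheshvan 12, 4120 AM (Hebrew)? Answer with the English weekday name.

Wednesday

In the proleptic Gregorian calendar this is 21 October 359 (JDN 1852475).
JDN 1852475 mod 7 = 2, and JDN 0 was a Monday, so this is a Wednesday.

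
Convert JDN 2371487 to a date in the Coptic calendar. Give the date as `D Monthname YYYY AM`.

14 Paopi 1497 AM

JDN 2371487 is 22 October 1780 in the Gregorian calendar.
In the Coptic calendar that day is 14 Paopi 1497 AM.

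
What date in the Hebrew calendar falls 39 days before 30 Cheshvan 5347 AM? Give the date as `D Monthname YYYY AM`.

21 Tishrei 5347 AM

The starting date is JDN 2300649; 2300649 − 39 = 2300610.
JDN 2300610 corresponds to 21 Tishrei 5347 AM.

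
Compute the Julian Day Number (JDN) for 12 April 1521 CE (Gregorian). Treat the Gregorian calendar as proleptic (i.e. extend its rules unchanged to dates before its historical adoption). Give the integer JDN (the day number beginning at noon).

2276695

JDN 2400001 is 17 November 1858 CE (Gregorian), MJD 0; the target day is −123306 days from there, so JDN = 2276695.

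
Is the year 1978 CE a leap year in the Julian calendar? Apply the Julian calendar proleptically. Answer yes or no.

1978 mod 4 = 2, so it is a common year in the Julian calendar.

no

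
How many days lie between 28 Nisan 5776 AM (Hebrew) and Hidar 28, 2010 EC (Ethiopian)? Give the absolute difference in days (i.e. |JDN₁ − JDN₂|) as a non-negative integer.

580

JDN of the first date = 2457515.
JDN of the second date = 2458095.
|2458095 − 2457515| = 580.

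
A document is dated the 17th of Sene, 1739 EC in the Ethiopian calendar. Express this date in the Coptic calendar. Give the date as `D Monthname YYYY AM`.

The source date corresponds to 22 June 1747 in the Gregorian calendar (JDN 2359311).
That day falls on 17 Paoni 1463 AM in the Coptic calendar.

17 Paoni 1463 AM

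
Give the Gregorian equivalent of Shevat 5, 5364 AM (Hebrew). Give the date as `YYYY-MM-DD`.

1604-01-07

Both dates share Julian Day Number 2306915; in the Gregorian calendar that is 7 January 1604 CE.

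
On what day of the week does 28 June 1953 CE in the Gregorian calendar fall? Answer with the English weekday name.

Sunday

JDN 2434557 mod 7 = 6, and JDN 0 was a Monday, so this is a Sunday.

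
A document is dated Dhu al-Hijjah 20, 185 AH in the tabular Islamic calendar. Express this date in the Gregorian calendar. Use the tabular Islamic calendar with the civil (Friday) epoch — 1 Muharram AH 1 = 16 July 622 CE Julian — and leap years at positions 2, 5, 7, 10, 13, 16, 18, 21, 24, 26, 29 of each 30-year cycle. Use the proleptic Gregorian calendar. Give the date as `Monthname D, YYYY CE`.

January 3, 802 CE

Julian Day Number of the source date = 2013987.
Converting JDN 2013987 to the Gregorian calendar gives 3 January 802 CE.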